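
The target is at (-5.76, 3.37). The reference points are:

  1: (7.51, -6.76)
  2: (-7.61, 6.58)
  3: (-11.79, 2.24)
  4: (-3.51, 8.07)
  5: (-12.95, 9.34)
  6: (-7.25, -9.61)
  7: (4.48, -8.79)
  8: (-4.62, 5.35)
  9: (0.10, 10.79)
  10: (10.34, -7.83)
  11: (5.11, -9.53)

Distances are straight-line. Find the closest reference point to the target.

8

Distances from (-5.76, 3.37):
1: 16.69
2: 3.70
3: 6.13
4: 5.21
5: 9.35
6: 13.07
7: 15.90
8: 2.28
9: 9.45
10: 19.61
11: 16.87
Minimum: 8 at 2.28.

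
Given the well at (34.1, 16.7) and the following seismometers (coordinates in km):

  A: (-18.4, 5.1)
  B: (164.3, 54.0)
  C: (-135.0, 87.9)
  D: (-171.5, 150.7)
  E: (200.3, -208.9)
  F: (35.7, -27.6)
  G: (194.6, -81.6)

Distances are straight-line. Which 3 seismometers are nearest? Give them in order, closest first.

Distances from (34.1, 16.7):
A: √((-52.5)² + (-11.6)²) = √(2756.250 + 134.560) = 53.8 km
B: √((130.2)² + (37.3)²) = √(16952.040 + 1391.290) = 135.4 km
C: √((-169.1)² + (71.2)²) = √(28594.810 + 5069.440) = 183.5 km
D: √((-205.6)² + (134.0)²) = √(42271.360 + 17956.000) = 245.4 km
E: √((166.2)² + (-225.6)²) = √(27622.440 + 50895.360) = 280.2 km
F: √((1.6)² + (-44.3)²) = √(2.560 + 1962.490) = 44.3 km
G: √((160.5)² + (-98.3)²) = √(25760.250 + 9662.890) = 188.2 km
Sorted: F (44.3 km) < A (53.8 km) < B (135.4 km) < C (183.5 km) < G (188.2 km) < …

F, A, B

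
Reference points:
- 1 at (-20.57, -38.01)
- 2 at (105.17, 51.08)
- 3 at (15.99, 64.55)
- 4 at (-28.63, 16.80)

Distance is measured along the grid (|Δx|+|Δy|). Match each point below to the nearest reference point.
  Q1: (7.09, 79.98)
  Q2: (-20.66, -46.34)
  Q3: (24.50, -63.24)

Q1 at (7.09, 79.98):
  1: 145.65
  2: 126.98
  3: 24.33
  4: 98.90
  → nearest: 3 (24.33)
Q2 at (-20.66, -46.34):
  1: 8.42
  2: 223.25
  3: 147.54
  4: 71.11
  → nearest: 1 (8.42)
Q3 at (24.50, -63.24):
  1: 70.30
  2: 194.99
  3: 136.30
  4: 133.17
  → nearest: 1 (70.30)

Q1→3; Q2→1; Q3→1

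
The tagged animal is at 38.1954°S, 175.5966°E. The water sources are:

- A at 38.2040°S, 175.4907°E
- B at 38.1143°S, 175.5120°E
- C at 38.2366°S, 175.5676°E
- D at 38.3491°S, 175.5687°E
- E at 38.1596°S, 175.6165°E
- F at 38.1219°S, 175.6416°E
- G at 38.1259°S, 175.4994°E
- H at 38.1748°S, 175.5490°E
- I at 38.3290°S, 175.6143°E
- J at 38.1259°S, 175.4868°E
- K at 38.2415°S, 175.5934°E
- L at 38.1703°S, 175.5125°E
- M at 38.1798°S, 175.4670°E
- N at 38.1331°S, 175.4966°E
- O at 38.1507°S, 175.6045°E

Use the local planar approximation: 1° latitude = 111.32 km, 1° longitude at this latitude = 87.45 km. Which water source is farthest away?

D

Distances from 38.1954°S, 175.5966°E:
A: √((-0.0086·111.32)² + (-0.1059·87.45)²) = √(0.916523 + 85.765288) = 9.3103 km
B: √((0.0811·111.32)² + (-0.0846·87.45)²) = √(81.505723 + 54.734399) = 11.6722 km
C: √((-0.0412·111.32)² + (-0.0290·87.45)²) = √(21.034918 + 6.431550) = 5.2408 km
D: √((-0.1537·111.32)² + (-0.0279·87.45)²) = √(292.748130 + 5.952892) = 17.2830 km
E: √((0.0358·111.32)² + (0.0199·87.45)²) = √(15.882265 + 3.028487) = 4.3486 km
F: √((0.0735·111.32)² + (0.0450·87.45)²) = √(66.945451 + 15.486193) = 9.0792 km
G: √((0.0695·111.32)² + (-0.0972·87.45)²) = √(59.857146 + 72.252380) = 11.4939 km
H: √((0.0206·111.32)² + (-0.0476·87.45)²) = √(5.258730 + 17.327405) = 4.7525 km
I: √((-0.1336·111.32)² + (0.0177·87.45)²) = √(221.186854 + 2.395886) = 14.9527 km
J: √((0.0695·111.32)² + (-0.1098·87.45)²) = √(59.857146 + 92.198596) = 12.3311 km
K: √((-0.0461·111.32)² + (-0.0032·87.45)²) = √(26.335905 + 0.078310) = 5.1395 km
L: √((0.0251·111.32)² + (-0.0841·87.45)²) = √(7.807174 + 54.089332) = 7.8674 km
M: √((0.0156·111.32)² + (-0.1296·87.45)²) = √(3.015752 + 128.448676) = 11.4658 km
N: √((0.0623·111.32)² + (-0.1000·87.45)²) = √(48.097498 + 76.475025) = 11.1612 km
O: √((0.0447·111.32)² + (0.0079·87.45)²) = √(24.760616 + 0.477281) = 5.0237 km
Maximum: D at 17.2830 km.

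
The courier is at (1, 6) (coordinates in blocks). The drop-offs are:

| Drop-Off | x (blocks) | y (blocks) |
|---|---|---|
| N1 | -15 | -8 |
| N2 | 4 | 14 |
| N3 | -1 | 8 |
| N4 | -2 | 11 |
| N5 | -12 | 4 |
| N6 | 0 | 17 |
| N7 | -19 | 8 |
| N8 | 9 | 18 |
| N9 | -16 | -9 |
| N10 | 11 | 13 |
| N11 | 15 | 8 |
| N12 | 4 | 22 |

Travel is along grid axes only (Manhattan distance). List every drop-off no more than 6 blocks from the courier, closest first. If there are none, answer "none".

N3

Distances from (1, 6):
N1: |-16| + |-14| = 16 + 14 = 30 blocks
N2: |3| + |8| = 3 + 8 = 11 blocks
N3: |-2| + |2| = 2 + 2 = 4 blocks
N4: |-3| + |5| = 3 + 5 = 8 blocks
N5: |-13| + |-2| = 13 + 2 = 15 blocks
N6: |-1| + |11| = 1 + 11 = 12 blocks
N7: |-20| + |2| = 20 + 2 = 22 blocks
N8: |8| + |12| = 8 + 12 = 20 blocks
N9: |-17| + |-15| = 17 + 15 = 32 blocks
N10: |10| + |7| = 10 + 7 = 17 blocks
N11: |14| + |2| = 14 + 2 = 16 blocks
N12: |3| + |16| = 3 + 16 = 19 blocks
Threshold 6 blocks: N3 (4 blocks) is within range.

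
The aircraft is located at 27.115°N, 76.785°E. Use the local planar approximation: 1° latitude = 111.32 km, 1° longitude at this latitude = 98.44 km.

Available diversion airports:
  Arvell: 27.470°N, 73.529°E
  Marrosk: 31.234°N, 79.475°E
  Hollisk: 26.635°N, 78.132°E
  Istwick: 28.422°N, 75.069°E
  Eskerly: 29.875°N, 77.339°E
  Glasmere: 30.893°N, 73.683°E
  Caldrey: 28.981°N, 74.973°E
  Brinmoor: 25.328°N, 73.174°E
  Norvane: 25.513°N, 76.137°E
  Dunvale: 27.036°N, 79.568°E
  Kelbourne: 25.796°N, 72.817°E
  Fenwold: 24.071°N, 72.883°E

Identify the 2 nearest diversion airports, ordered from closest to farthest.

Hollisk, Norvane

Distances from 27.115°N, 76.785°E:
Arvell: 322.948 km
Marrosk: 529.498 km
Hollisk: 142.960 km
Istwick: 222.944 km
Eskerly: 312.046 km
Glasmere: 519.732 km
Caldrey: 273.799 km
Brinmoor: 407.344 km
Norvane: 189.400 km
Dunvale: 274.100 km
Kelbourne: 417.295 km
Fenwold: 512.218 km
Sorted: Hollisk (142.960 km) < Norvane (189.400 km) < Istwick (222.944 km) < Caldrey (273.799 km) < …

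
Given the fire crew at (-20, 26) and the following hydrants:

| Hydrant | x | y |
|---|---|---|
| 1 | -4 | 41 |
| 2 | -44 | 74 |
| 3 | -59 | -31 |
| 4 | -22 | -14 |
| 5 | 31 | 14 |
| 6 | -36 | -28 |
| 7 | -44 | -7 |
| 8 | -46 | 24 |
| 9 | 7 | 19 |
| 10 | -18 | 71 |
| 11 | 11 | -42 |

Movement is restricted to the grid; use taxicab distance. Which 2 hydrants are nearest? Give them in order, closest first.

Distances from (-20, 26):
1: |16| + |15| = 16 + 15 = 31
2: |-24| + |48| = 24 + 48 = 72
3: |-39| + |-57| = 39 + 57 = 96
4: |-2| + |-40| = 2 + 40 = 42
5: |51| + |-12| = 51 + 12 = 63
6: |-16| + |-54| = 16 + 54 = 70
7: |-24| + |-33| = 24 + 33 = 57
8: |-26| + |-2| = 26 + 2 = 28
9: |27| + |-7| = 27 + 7 = 34
10: |2| + |45| = 2 + 45 = 47
11: |31| + |-68| = 31 + 68 = 99
Sorted: 8 (28) < 1 (31) < 9 (34) < 4 (42) < …

8, 1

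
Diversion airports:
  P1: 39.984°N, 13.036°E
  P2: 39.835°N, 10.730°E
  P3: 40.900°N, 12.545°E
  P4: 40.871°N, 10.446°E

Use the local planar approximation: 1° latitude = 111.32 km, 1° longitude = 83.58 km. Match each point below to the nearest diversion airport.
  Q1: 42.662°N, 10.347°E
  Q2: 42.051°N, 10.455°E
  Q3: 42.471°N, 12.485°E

Q1 at 42.662°N, 10.347°E:
  P1: 373.341 km
  P2: 316.326 km
  P3: 268.742 km
  P4: 199.546 km
  → nearest: P4 (199.546 km)
Q2 at 42.051°N, 10.455°E:
  P1: 315.405 km
  P2: 247.754 km
  P3: 216.636 km
  P4: 131.360 km
  → nearest: P4 (131.360 km)
Q3 at 42.471°N, 12.485°E:
  P1: 280.657 km
  P2: 328.059 km
  P3: 174.956 km
  P4: 246.509 km
  → nearest: P3 (174.956 km)

Q1→P4; Q2→P4; Q3→P3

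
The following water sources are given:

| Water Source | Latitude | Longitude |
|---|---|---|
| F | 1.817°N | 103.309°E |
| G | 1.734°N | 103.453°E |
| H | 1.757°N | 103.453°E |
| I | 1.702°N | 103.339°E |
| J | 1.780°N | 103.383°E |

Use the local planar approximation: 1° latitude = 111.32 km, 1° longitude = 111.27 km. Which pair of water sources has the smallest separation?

Pairwise distances:
F–G: √((-0.083·111.32)² + (0.144·111.27)²) = √(85.36947 + 256.73268) = 18.496 km
F–H: √((-0.060·111.32)² + (0.144·111.27)²) = √(44.61171 + 256.73268) = 17.359 km
F–I: √((-0.115·111.32)² + (0.030·111.27)²) = √(163.88608 + 11.14291) = 13.230 km
F–J: √((-0.037·111.32)² + (0.074·111.27)²) = √(16.96484 + 67.79843) = 9.207 km
G–H: √((0.023·111.32)² + (0.000·111.27)²) = √(6.55544 + 0.00000) = 2.560 km
G–I: √((-0.032·111.32)² + (-0.114·111.27)²) = √(12.68955 + 160.90364) = 13.175 km
G–J: √((0.046·111.32)² + (-0.070·111.27)²) = √(26.22177 + 60.66696) = 9.321 km
H–I: √((-0.055·111.32)² + (-0.114·111.27)²) = √(37.48623 + 160.90364) = 14.085 km
H–J: √((0.023·111.32)² + (-0.070·111.27)²) = √(6.55544 + 60.66696) = 8.199 km
I–J: √((0.078·111.32)² + (0.044·111.27)²) = √(75.39379 + 23.96964) = 9.968 km
Closest pair: G–H at 2.560 km.

G and H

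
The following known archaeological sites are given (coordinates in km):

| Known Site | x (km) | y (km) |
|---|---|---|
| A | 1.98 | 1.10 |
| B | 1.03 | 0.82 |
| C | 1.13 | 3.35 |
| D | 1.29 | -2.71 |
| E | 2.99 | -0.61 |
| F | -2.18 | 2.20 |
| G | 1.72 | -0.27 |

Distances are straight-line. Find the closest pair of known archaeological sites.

A and B

Pairwise distances:
A–B: 0.99 km
A–C: 2.41 km
A–D: 3.87 km
A–E: 1.99 km
A–F: 4.30 km
A–G: 1.39 km
B–C: 2.53 km
B–D: 3.54 km
B–E: 2.43 km
B–F: 3.49 km
B–G: 1.29 km
C–D: 6.06 km
C–E: 4.38 km
C–F: 3.50 km
C–G: 3.67 km
D–E: 2.70 km
D–F: 6.01 km
D–G: 2.48 km
E–F: 5.88 km
E–G: 1.31 km
F–G: 4.62 km
Closest pair: A–B at 0.99 km.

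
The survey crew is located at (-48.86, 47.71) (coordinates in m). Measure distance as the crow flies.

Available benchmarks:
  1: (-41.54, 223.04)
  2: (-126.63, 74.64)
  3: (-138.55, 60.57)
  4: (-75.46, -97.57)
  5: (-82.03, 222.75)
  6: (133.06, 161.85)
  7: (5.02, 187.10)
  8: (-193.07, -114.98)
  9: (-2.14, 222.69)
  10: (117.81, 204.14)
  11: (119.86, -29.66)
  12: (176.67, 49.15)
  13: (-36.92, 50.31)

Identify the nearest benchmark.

Distances from (-48.86, 47.71):
1: 175.48 m
2: 82.30 m
3: 90.61 m
4: 147.70 m
5: 178.16 m
6: 214.76 m
7: 149.44 m
8: 217.40 m
9: 181.11 m
10: 228.58 m
11: 185.61 m
12: 225.53 m
13: 12.22 m
Minimum: 13 at 12.22 m.

13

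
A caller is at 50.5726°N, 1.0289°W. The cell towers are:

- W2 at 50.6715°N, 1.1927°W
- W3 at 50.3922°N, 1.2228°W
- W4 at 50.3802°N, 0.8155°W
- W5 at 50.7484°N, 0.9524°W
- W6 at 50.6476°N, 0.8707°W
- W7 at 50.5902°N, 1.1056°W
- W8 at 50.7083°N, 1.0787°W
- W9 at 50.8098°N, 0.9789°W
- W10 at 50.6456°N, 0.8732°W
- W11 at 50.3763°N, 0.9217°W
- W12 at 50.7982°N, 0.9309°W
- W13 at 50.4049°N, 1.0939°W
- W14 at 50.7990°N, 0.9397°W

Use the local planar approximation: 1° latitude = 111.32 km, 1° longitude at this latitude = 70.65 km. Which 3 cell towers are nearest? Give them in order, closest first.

W7, W10, W6

Distances from 50.5726°N, 1.0289°W:
W2: √((0.0989·111.32)² + (-0.1638·70.65)²) = √(121.210147 + 133.922062) = 15.9729 km
W3: √((-0.1804·111.32)² + (-0.1939·70.65)²) = √(403.291865 + 187.663560) = 24.3096 km
W4: √((-0.1924·111.32)² + (0.2134·70.65)²) = √(458.729353 + 227.307184) = 26.1923 km
W5: √((0.1758·111.32)² + (0.0765·70.65)²) = √(382.987092 + 29.211052) = 20.3027 km
W6: √((0.0750·111.32)² + (0.1582·70.65)²) = √(69.705801 + 124.921529) = 13.9509 km
W7: √((0.0176·111.32)² + (-0.0767·70.65)²) = √(3.838590 + 29.363990) = 5.7622 km
W8: √((0.1357·111.32)² + (-0.0498·70.65)²) = √(228.194982 + 12.378927) = 15.5104 km
W9: √((0.2372·111.32)² + (0.0500·70.65)²) = √(697.229517 + 12.478556) = 26.6403 km
W10: √((0.0730·111.32)² + (0.1557·70.65)²) = √(66.037727 + 121.004510) = 13.6763 km
W11: √((-0.1963·111.32)² + (0.1072·70.65)²) = √(477.514974 + 57.360629) = 23.1274 km
W12: √((0.2256·111.32)² + (0.0980·70.65)²) = √(630.702549 + 47.937622) = 26.0507 km
W13: √((-0.1677·111.32)² + (-0.0650·70.65)²) = √(348.507814 + 21.088760) = 19.2249 km
W14: √((0.2264·111.32)² + (0.0892·70.65)²) = √(635.183547 + 39.714952) = 25.9788 km
Sorted: W7 (5.7622 km) < W10 (13.6763 km) < W6 (13.9509 km) < W8 (15.5104 km) < W2 (15.9729 km) < …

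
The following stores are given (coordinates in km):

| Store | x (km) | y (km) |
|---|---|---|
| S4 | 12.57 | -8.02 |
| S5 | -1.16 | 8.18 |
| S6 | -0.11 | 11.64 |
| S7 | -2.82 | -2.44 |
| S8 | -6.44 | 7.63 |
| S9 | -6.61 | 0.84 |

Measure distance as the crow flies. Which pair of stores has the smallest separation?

Pairwise distances:
S4–S5: 21.24 km
S4–S6: 23.39 km
S4–S7: 16.37 km
S4–S8: 24.62 km
S4–S9: 21.13 km
S5–S6: 3.62 km
S5–S7: 10.75 km
S5–S8: 5.31 km
S5–S9: 9.14 km
S6–S7: 14.34 km
S6–S8: 7.49 km
S6–S9: 12.61 km
S7–S8: 10.70 km
S7–S9: 5.01 km
S8–S9: 6.79 km
Closest pair: S5–S6 at 3.62 km.

S5 and S6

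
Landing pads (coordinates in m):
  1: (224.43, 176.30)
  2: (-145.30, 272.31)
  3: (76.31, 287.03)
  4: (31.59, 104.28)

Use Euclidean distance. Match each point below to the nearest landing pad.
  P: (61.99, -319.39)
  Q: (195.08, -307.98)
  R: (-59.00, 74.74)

P at (61.99, -319.39):
  1: √((162.44)² + (495.69)²) = √(26386.7536 + 245708.5761) = 521.63 m
  2: √((-207.29)² + (591.70)²) = √(42969.1441 + 350108.8900) = 626.96 m
  3: √((14.32)² + (606.42)²) = √(205.0624 + 367745.2164) = 606.59 m
  4: √((-30.40)² + (423.67)²) = √(924.1600 + 179496.2689) = 424.76 m
  → nearest: 4 (424.76 m)
Q at (195.08, -307.98):
  1: √((29.35)² + (484.28)²) = √(861.4225 + 234527.1184) = 485.17 m
  2: √((-340.38)² + (580.29)²) = √(115858.5444 + 336736.4841) = 672.75 m
  3: √((-118.77)² + (595.01)²) = √(14106.3129 + 354036.9001) = 606.75 m
  4: √((-163.49)² + (412.26)²) = √(26728.9801 + 169958.3076) = 443.49 m
  → nearest: 4 (443.49 m)
R at (-59.00, 74.74):
  1: √((283.43)² + (101.56)²) = √(80332.5649 + 10314.4336) = 301.08 m
  2: √((-86.30)² + (197.57)²) = √(7447.6900 + 39033.9049) = 215.60 m
  3: √((135.31)² + (212.29)²) = √(18308.7961 + 45067.0441) = 251.75 m
  4: √((90.59)² + (29.54)²) = √(8206.5481 + 872.6116) = 95.28 m
  → nearest: 4 (95.28 m)

P→4; Q→4; R→4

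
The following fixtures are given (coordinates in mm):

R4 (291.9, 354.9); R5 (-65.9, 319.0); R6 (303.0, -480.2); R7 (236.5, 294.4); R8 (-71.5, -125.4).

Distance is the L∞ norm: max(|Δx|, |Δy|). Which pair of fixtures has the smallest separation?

Pairwise distances:
R4–R7: 60.5 mm
R5–R7: 302.4 mm
R4–R5: 357.8 mm
R6–R8: 374.5 mm
R7–R8: 419.8 mm
R5–R8: 444.4 mm
R4–R8: 480.3 mm
R6–R7: 774.6 mm
R5–R6: 799.2 mm
R4–R6: 835.1 mm
Closest pair: R4–R7 at 60.5 mm.

R4 and R7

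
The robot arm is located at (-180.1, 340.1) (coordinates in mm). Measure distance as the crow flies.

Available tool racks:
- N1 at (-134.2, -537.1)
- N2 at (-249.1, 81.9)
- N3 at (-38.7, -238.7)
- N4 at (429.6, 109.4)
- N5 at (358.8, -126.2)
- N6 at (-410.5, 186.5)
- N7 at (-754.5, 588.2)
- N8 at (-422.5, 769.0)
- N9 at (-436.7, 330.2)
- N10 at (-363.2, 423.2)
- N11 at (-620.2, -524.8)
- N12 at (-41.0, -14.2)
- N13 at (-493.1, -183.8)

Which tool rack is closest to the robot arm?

N10

Distances from (-180.1, 340.1):
N1: √((45.9)² + (-877.2)²) = √(2106.810 + 769479.840) = 878.4 mm
N2: √((-69.0)² + (-258.2)²) = √(4761.000 + 66667.240) = 267.3 mm
N3: √((141.4)² + (-578.8)²) = √(19993.960 + 335009.440) = 595.8 mm
N4: √((609.7)² + (-230.7)²) = √(371734.090 + 53222.490) = 651.9 mm
N5: √((538.9)² + (-466.3)²) = √(290413.210 + 217435.690) = 712.6 mm
N6: √((-230.4)² + (-153.6)²) = √(53084.160 + 23592.960) = 276.9 mm
N7: √((-574.4)² + (248.1)²) = √(329935.360 + 61553.610) = 625.7 mm
N8: √((-242.4)² + (428.9)²) = √(58757.760 + 183955.210) = 492.7 mm
N9: √((-256.6)² + (-9.9)²) = √(65843.560 + 98.010) = 256.8 mm
N10: √((-183.1)² + (83.1)²) = √(33525.610 + 6905.610) = 201.1 mm
N11: √((-440.1)² + (-864.9)²) = √(193688.010 + 748052.010) = 970.4 mm
N12: √((139.1)² + (-354.3)²) = √(19348.810 + 125528.490) = 380.6 mm
N13: √((-313.0)² + (-523.9)²) = √(97969.000 + 274471.210) = 610.3 mm
Minimum: N10 at 201.1 mm.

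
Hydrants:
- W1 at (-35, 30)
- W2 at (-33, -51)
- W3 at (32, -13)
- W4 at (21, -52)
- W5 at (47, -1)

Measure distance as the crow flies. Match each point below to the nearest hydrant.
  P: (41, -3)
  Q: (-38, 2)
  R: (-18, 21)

P→W5; Q→W1; R→W1

P at (41, -3):
  W1: √((-76)² + (33)²) = √(5776.000 + 1089.000) = 82.9
  W2: √((-74)² + (-48)²) = √(5476.000 + 2304.000) = 88.2
  W3: √((-9)² + (-10)²) = √(81.000 + 100.000) = 13.5
  W4: √((-20)² + (-49)²) = √(400.000 + 2401.000) = 52.9
  W5: √((6)² + (2)²) = √(36.000 + 4.000) = 6.3
  → nearest: W5 (6.3)
Q at (-38, 2):
  W1: √((3)² + (28)²) = √(9.000 + 784.000) = 28.2
  W2: √((5)² + (-53)²) = √(25.000 + 2809.000) = 53.2
  W3: √((70)² + (-15)²) = √(4900.000 + 225.000) = 71.6
  W4: √((59)² + (-54)²) = √(3481.000 + 2916.000) = 80.0
  W5: √((85)² + (-3)²) = √(7225.000 + 9.000) = 85.1
  → nearest: W1 (28.2)
R at (-18, 21):
  W1: √((-17)² + (9)²) = √(289.000 + 81.000) = 19.2
  W2: √((-15)² + (-72)²) = √(225.000 + 5184.000) = 73.5
  W3: √((50)² + (-34)²) = √(2500.000 + 1156.000) = 60.5
  W4: √((39)² + (-73)²) = √(1521.000 + 5329.000) = 82.8
  W5: √((65)² + (-22)²) = √(4225.000 + 484.000) = 68.6
  → nearest: W1 (19.2)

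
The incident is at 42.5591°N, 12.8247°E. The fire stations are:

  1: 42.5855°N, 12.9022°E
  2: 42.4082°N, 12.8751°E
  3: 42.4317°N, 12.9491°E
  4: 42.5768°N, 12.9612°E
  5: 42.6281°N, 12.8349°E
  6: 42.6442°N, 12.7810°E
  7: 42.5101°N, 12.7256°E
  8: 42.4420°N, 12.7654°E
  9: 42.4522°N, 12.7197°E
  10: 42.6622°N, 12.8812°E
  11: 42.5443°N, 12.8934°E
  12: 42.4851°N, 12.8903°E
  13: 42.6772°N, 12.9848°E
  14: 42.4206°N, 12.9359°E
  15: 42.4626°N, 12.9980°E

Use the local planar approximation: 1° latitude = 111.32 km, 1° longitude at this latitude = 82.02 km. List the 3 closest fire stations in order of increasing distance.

Distances from 42.5591°N, 12.8247°E:
1: 7.0030 km
2: 17.2993 km
3: 17.4711 km
4: 11.3678 km
5: 7.7265 km
6: 10.1287 km
7: 9.7888 km
8: 13.9134 km
9: 14.6895 km
10: 12.3774 km
11: 5.8707 km
12: 9.8392 km
13: 18.5816 km
14: 17.9135 km
15: 17.8168 km
Sorted: 11 (5.8707 km) < 1 (7.0030 km) < 5 (7.7265 km) < 7 (9.7888 km) < 12 (9.8392 km) < …

11, 1, 5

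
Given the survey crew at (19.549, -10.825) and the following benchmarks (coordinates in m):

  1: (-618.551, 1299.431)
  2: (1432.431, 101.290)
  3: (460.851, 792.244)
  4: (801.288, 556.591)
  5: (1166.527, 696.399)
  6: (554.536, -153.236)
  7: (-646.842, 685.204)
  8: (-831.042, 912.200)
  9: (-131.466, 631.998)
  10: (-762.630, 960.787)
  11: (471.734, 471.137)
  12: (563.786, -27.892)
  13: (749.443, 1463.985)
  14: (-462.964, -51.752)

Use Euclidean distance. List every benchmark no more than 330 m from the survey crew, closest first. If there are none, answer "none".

none

Distances from (19.549, -10.825):
1: √((-638.100)² + (1310.256)²) = √(407171.61000 + 1716770.78554) = 1457.375 m
2: √((1412.882)² + (112.115)²) = √(1996235.54592 + 12569.77323) = 1417.323 m
3: √((441.302)² + (803.069)²) = √(194747.45520 + 644919.81876) = 916.334 m
4: √((781.739)² + (567.416)²) = √(611115.86412 + 321960.91706) = 965.959 m
5: √((1146.978)² + (707.224)²) = √(1315558.53248 + 500165.78618) = 1347.488 m
6: √((534.987)² + (-142.411)²) = √(286211.09017 + 20280.89292) = 553.617 m
7: √((-666.391)² + (696.029)²) = √(444076.96488 + 484456.36884) = 963.604 m
8: √((-850.591)² + (923.025)²) = √(723505.04928 + 851975.15063) = 1255.181 m
9: √((-151.015)² + (642.823)²) = √(22805.53023 + 413221.40933) = 660.323 m
10: √((-782.179)² + (971.612)²) = √(611803.98804 + 944029.87854) = 1247.331 m
11: √((452.185)² + (481.962)²) = √(204471.27423 + 232287.36944) = 660.877 m
12: √((544.237)² + (-17.067)²) = √(296193.91217 + 291.28249) = 544.505 m
13: √((729.894)² + (1474.810)²) = √(532745.25124 + 2175064.53610) = 1645.542 m
14: √((-482.513)² + (-40.927)²) = √(232818.79517 + 1675.01933) = 484.246 m
Threshold 330 m: none within range.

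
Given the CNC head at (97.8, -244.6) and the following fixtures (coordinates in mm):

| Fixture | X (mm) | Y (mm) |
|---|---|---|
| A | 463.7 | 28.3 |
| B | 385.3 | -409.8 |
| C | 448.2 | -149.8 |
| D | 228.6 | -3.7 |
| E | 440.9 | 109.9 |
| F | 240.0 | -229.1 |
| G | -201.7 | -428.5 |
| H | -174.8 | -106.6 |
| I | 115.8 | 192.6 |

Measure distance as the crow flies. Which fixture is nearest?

Distances from (97.8, -244.6):
A: √((365.9)² + (272.9)²) = √(133882.810 + 74474.410) = 456.5 mm
B: √((287.5)² + (-165.2)²) = √(82656.250 + 27291.040) = 331.6 mm
C: √((350.4)² + (94.8)²) = √(122780.160 + 8987.040) = 363.0 mm
D: √((130.8)² + (240.9)²) = √(17108.640 + 58032.810) = 274.1 mm
E: √((343.1)² + (354.5)²) = √(117717.610 + 125670.250) = 493.3 mm
F: √((142.2)² + (15.5)²) = √(20220.840 + 240.250) = 143.0 mm
G: √((-299.5)² + (-183.9)²) = √(89700.250 + 33819.210) = 351.5 mm
H: √((-272.6)² + (138.0)²) = √(74310.760 + 19044.000) = 305.5 mm
I: √((18.0)² + (437.2)²) = √(324.000 + 191143.840) = 437.6 mm
Minimum: F at 143.0 mm.

F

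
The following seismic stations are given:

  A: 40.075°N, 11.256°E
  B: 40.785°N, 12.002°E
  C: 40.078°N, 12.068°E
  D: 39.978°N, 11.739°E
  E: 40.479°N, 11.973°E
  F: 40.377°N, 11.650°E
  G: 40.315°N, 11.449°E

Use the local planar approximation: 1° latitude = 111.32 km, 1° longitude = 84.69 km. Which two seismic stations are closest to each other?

Pairwise distances:
A–B: √((0.710·111.32)² + (0.746·84.69)²) = √(6246.87898 + 3991.55319) = 101.185 km
A–C: √((0.003·111.32)² + (0.812·84.69)²) = √(0.11153 + 4729.07633) = 68.769 km
A–D: √((-0.097·111.32)² + (0.483·84.69)²) = √(116.59767 + 1673.24111) = 42.306 km
A–E: √((0.404·111.32)² + (0.717·84.69)²) = √(2022.59591 + 3687.24994) = 75.564 km
A–F: √((0.302·111.32)² + (0.394·84.69)²) = √(1130.21296 + 1113.41408) = 47.367 km
A–G: √((0.240·111.32)² + (0.193·84.69)²) = √(713.78740 + 267.16458) = 31.320 km
B–C: √((-0.707·111.32)² + (0.066·84.69)²) = √(6194.19999 + 31.24296) = 78.901 km
B–D: √((-0.807·111.32)² + (-0.263·84.69)²) = √(8070.37035 + 496.10747) = 92.555 km
B–E: √((-0.306·111.32)² + (-0.029·84.69)²) = √(1160.35065 + 6.03199) = 34.152 km
B–F: √((-0.408·111.32)² + (-0.352·84.69)²) = √(2062.84559 + 888.68857) = 54.328 km
B–G: √((-0.470·111.32)² + (-0.553·84.69)²) = √(2737.42426 + 2193.38328) = 70.220 km
C–D: √((-0.100·111.32)² + (-0.329·84.69)²) = √(123.92142 + 776.34733) = 30.004 km
C–E: √((0.401·111.32)² + (-0.095·84.69)²) = √(1992.66889 + 64.73087) = 45.359 km
C–F: √((0.299·111.32)² + (-0.418·84.69)²) = √(1107.86992 + 1253.18974) = 48.591 km
C–G: √((0.237·111.32)² + (-0.619·84.69)²) = √(696.05425 + 2748.18246) = 58.688 km
D–E: √((0.501·111.32)² + (0.234·84.69)²) = √(3110.44013 + 392.73172) = 59.188 km
D–F: √((0.399·111.32)² + (-0.089·84.69)²) = √(1972.84146 + 56.81255) = 45.052 km
D–G: √((0.337·111.32)² + (-0.290·84.69)²) = √(1407.36322 + 603.19851) = 44.839 km
E–F: √((-0.102·111.32)² + (-0.323·84.69)²) = √(128.92785 + 748.28891) = 29.618 km
E–G: √((-0.164·111.32)² + (-0.524·84.69)²) = √(333.29906 + 1969.36783) = 47.986 km
F–G: √((-0.062·111.32)² + (-0.201·84.69)²) = √(47.63540 + 289.77197) = 18.369 km
Closest pair: F–G at 18.369 km.

F and G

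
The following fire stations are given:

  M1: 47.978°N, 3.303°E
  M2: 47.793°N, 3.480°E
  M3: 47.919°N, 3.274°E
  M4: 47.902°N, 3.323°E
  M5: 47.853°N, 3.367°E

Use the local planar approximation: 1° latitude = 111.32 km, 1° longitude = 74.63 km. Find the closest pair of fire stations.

Pairwise distances:
M1–M2: 24.467 km
M1–M3: 6.915 km
M1–M4: 8.591 km
M1–M5: 14.712 km
M2–M3: 20.811 km
M2–M4: 16.868 km
M2–M5: 10.758 km
M3–M4: 4.118 km
M3–M5: 10.107 km
M4–M5: 6.367 km
Closest pair: M3–M4 at 4.118 km.

M3 and M4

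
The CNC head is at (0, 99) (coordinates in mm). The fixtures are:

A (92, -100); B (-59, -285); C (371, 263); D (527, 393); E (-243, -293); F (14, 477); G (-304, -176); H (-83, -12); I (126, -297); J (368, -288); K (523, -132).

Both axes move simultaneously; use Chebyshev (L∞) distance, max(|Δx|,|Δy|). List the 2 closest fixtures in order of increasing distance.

H, A

Distances from (0, 99):
A: max(|92|, |-199|) = 199 mm
B: max(|-59|, |-384|) = 384 mm
C: max(|371|, |164|) = 371 mm
D: max(|527|, |294|) = 527 mm
E: max(|-243|, |-392|) = 392 mm
F: max(|14|, |378|) = 378 mm
G: max(|-304|, |-275|) = 304 mm
H: max(|-83|, |-111|) = 111 mm
I: max(|126|, |-396|) = 396 mm
J: max(|368|, |-387|) = 387 mm
K: max(|523|, |-231|) = 523 mm
Sorted: H (111 mm) < A (199 mm) < G (304 mm) < C (371 mm) < …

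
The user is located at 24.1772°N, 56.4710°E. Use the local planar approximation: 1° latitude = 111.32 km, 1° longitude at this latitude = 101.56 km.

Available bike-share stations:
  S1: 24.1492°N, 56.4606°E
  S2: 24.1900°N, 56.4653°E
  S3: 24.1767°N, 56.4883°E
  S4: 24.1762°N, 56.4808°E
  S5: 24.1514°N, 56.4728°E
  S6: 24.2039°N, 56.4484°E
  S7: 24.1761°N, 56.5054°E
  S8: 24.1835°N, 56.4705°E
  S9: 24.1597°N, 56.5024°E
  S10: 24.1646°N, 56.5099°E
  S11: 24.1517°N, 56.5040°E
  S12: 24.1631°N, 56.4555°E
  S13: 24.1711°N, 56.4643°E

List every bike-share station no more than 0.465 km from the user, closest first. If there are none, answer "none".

Distances from 24.1772°N, 56.4710°E:
S1: √((-0.0280·111.32)² + (-0.0104·101.56)²) = √(9.715440 + 1.115609) = 3.2911 km
S2: √((0.0128·111.32)² + (-0.0057·101.56)²) = √(2.030329 + 0.335116) = 1.5380 km
S3: √((-0.0005·111.32)² + (0.0173·101.56)²) = √(0.003098 + 3.087007) = 1.7579 km
S4: √((-0.0010·111.32)² + (0.0098·101.56)²) = √(0.012392 + 0.990598) = 1.0015 km
S5: √((-0.0258·111.32)² + (0.0018·101.56)²) = √(8.248706 + 0.033419) = 2.8779 km
S6: √((0.0267·111.32)² + (-0.0226·101.56)²) = √(8.834234 + 5.268200) = 3.7553 km
S7: √((-0.0011·111.32)² + (0.0344·101.56)²) = √(0.014994 + 12.205688) = 3.4958 km
S8: √((0.0063·111.32)² + (-0.0005·101.56)²) = √(0.491844 + 0.002579) = 0.7032 km
S9: √((-0.0175·111.32)² + (0.0314·101.56)²) = √(3.795094 + 10.169619) = 3.7369 km
S10: √((-0.0126·111.32)² + (0.0389·101.56)²) = √(1.967377 + 15.607904) = 4.1923 km
S11: √((-0.0255·111.32)² + (0.0330·101.56)²) = √(8.057991 + 11.232418) = 4.3921 km
S12: √((-0.0141·111.32)² + (-0.0155·101.56)²) = √(2.463682 + 2.478043) = 2.2230 km
S13: √((-0.0061·111.32)² + (-0.0067·101.56)²) = √(0.461112 + 0.463015) = 0.9613 km
Threshold 0.465 km: none within range.

none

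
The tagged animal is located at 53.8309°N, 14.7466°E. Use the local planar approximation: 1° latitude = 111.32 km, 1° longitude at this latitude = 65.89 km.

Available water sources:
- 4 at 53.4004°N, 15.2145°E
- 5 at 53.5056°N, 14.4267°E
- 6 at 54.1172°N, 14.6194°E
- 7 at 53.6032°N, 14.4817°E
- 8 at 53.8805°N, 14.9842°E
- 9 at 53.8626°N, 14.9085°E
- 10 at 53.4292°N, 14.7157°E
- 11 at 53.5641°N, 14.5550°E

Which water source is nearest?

Distances from 53.8309°N, 14.7466°E:
4: 56.9835 km
5: 41.9002 km
6: 32.9545 km
7: 30.7758 km
8: 16.6006 km
9: 11.2361 km
10: 44.7636 km
11: 32.2720 km
Minimum: 9 at 11.2361 km.

9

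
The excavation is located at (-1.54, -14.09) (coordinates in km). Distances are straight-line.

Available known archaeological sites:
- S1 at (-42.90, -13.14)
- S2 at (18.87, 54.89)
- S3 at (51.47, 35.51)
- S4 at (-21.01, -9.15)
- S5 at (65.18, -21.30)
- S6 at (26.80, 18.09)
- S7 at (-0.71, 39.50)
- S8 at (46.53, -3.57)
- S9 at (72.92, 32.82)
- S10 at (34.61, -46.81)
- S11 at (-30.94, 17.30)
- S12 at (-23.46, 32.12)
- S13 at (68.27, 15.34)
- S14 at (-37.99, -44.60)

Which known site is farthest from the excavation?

S9

Distances from (-1.54, -14.09):
S1: 41.37 km
S2: 71.94 km
S3: 72.60 km
S4: 20.09 km
S5: 67.11 km
S6: 42.88 km
S7: 53.60 km
S8: 49.21 km
S9: 88.00 km
S10: 48.76 km
S11: 43.01 km
S12: 51.15 km
S13: 75.76 km
S14: 47.53 km
Maximum: S9 at 88.00 km.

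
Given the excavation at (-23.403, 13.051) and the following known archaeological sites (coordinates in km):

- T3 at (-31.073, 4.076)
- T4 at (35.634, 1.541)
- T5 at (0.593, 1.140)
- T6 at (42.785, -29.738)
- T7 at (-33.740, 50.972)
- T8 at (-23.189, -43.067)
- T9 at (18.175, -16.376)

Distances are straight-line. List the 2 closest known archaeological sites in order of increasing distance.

Distances from (-23.403, 13.051):
T3: 11.806 km
T4: 60.149 km
T5: 26.790 km
T6: 78.815 km
T7: 39.305 km
T8: 56.118 km
T9: 50.938 km
Sorted: T3 (11.806 km) < T5 (26.790 km) < T7 (39.305 km) < T9 (50.938 km) < …

T3, T5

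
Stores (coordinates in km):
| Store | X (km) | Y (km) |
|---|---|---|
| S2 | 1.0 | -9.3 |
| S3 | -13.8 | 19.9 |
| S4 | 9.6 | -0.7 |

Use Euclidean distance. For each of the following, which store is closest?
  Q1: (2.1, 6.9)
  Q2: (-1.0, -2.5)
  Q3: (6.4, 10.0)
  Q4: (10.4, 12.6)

Q1 at (2.1, 6.9):
  S2: 16.2 km
  S3: 20.5 km
  S4: 10.7 km
  → nearest: S4 (10.7 km)
Q2 at (-1.0, -2.5):
  S2: 7.1 km
  S3: 25.8 km
  S4: 10.8 km
  → nearest: S2 (7.1 km)
Q3 at (6.4, 10.0):
  S2: 20.0 km
  S3: 22.5 km
  S4: 11.2 km
  → nearest: S4 (11.2 km)
Q4 at (10.4, 12.6):
  S2: 23.8 km
  S3: 25.3 km
  S4: 13.3 km
  → nearest: S4 (13.3 km)

Q1→S4; Q2→S2; Q3→S4; Q4→S4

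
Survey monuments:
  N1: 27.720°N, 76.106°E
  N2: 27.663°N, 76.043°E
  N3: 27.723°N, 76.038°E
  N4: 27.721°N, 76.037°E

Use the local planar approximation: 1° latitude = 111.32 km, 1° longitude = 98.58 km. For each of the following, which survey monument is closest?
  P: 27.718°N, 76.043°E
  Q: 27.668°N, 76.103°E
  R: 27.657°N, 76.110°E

P at 27.718°N, 76.043°E:
  N1: √((0.002·111.32)² + (0.063·98.58)²) = √(0.04957 + 38.57081) = 6.215 km
  N2: √((-0.055·111.32)² + (0.000·98.58)²) = √(37.48623 + 0.00000) = 6.123 km
  N3: √((0.005·111.32)² + (-0.005·98.58)²) = √(0.30980 + 0.24295) = 0.743 km
  N4: √((0.003·111.32)² + (-0.006·98.58)²) = √(0.11153 + 0.34985) = 0.679 km
  → nearest: N4 (0.679 km)
Q at 27.668°N, 76.103°E:
  N1: √((0.052·111.32)² + (0.003·98.58)²) = √(33.50835 + 0.08746) = 5.796 km
  N2: √((-0.005·111.32)² + (-0.060·98.58)²) = √(0.30980 + 34.98486) = 5.941 km
  N3: √((0.055·111.32)² + (-0.065·98.58)²) = √(37.48623 + 41.05862) = 8.863 km
  N4: √((0.053·111.32)² + (-0.066·98.58)²) = √(34.80953 + 42.33168) = 8.783 km
  → nearest: N1 (5.796 km)
R at 27.657°N, 76.110°E:
  N1: √((0.063·111.32)² + (-0.004·98.58)²) = √(49.18441 + 0.15549) = 7.024 km
  N2: √((0.006·111.32)² + (-0.067·98.58)²) = √(0.44612 + 43.62418) = 6.639 km
  N3: √((0.066·111.32)² + (-0.072·98.58)²) = √(53.98017 + 50.37820) = 10.216 km
  N4: √((0.064·111.32)² + (-0.073·98.58)²) = √(50.75822 + 51.78731) = 10.126 km
  → nearest: N2 (6.639 km)

P→N4; Q→N1; R→N2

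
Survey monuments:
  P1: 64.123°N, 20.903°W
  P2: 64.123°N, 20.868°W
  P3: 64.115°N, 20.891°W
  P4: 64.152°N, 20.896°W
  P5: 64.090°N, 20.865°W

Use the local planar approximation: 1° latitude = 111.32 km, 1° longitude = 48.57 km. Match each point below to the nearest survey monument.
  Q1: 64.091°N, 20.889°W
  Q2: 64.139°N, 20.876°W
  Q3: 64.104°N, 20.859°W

Q1→P5; Q2→P4; Q3→P5

Q1 at 64.091°N, 20.889°W:
  P1: √((0.032·111.32)² + (-0.014·48.57)²) = √(12.68955 + 0.46237) = 3.627 km
  P2: √((0.032·111.32)² + (0.021·48.57)²) = √(12.68955 + 1.04034) = 3.705 km
  P3: √((0.024·111.32)² + (-0.002·48.57)²) = √(7.13787 + 0.00944) = 2.673 km
  P4: √((0.061·111.32)² + (-0.007·48.57)²) = √(46.11116 + 0.11559) = 6.799 km
  P5: √((-0.001·111.32)² + (0.024·48.57)²) = √(0.01239 + 1.35881) = 1.171 km
  → nearest: P5 (1.171 km)
Q2 at 64.139°N, 20.876°W:
  P1: √((-0.016·111.32)² + (-0.027·48.57)²) = √(3.17239 + 1.71974) = 2.212 km
  P2: √((-0.016·111.32)² + (0.008·48.57)²) = √(3.17239 + 0.15098) = 1.823 km
  P3: √((-0.024·111.32)² + (-0.015·48.57)²) = √(7.13787 + 0.53079) = 2.769 km
  P4: √((0.013·111.32)² + (-0.020·48.57)²) = √(2.09427 + 0.94362) = 1.743 km
  P5: √((-0.049·111.32)² + (0.011·48.57)²) = √(29.75353 + 0.28544) = 5.481 km
  → nearest: P4 (1.743 km)
Q3 at 64.104°N, 20.859°W:
  P1: √((0.019·111.32)² + (-0.044·48.57)²) = √(4.47356 + 4.56711) = 3.007 km
  P2: √((0.019·111.32)² + (-0.009·48.57)²) = √(4.47356 + 0.19108) = 2.160 km
  P3: √((0.011·111.32)² + (-0.032·48.57)²) = √(1.49945 + 2.41566) = 1.979 km
  P4: √((0.048·111.32)² + (-0.037·48.57)²) = √(28.55150 + 3.22953) = 5.637 km
  P5: √((-0.014·111.32)² + (-0.006·48.57)²) = √(2.42886 + 0.08493) = 1.585 km
  → nearest: P5 (1.585 km)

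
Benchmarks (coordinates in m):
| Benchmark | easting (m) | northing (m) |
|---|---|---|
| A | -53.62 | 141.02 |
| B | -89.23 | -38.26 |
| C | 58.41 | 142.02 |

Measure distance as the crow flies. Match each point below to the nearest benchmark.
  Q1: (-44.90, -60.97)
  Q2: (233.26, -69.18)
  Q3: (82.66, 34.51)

Q1 at (-44.90, -60.97):
  A: 202.18 m
  B: 49.81 m
  C: 227.77 m
  → nearest: B (49.81 m)
Q2 at (233.26, -69.18):
  A: 355.65 m
  B: 323.97 m
  C: 274.19 m
  → nearest: C (274.19 m)
Q3 at (82.66, 34.51):
  A: 172.96 m
  B: 186.66 m
  C: 110.21 m
  → nearest: C (110.21 m)

Q1→B; Q2→C; Q3→C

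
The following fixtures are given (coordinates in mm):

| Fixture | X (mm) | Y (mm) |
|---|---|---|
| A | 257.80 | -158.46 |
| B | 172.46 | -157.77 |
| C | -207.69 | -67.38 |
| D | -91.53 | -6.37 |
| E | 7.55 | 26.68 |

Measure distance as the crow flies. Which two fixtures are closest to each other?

Pairwise distances:
A–B: 85.34 mm
D–E: 104.45 mm
C–D: 131.21 mm
C–E: 234.89 mm
B–E: 247.42 mm
B–D: 304.32 mm
A–E: 311.29 mm
A–D: 381.00 mm
B–C: 390.75 mm
A–C: 474.32 mm
Closest pair: A–B at 85.34 mm.

A and B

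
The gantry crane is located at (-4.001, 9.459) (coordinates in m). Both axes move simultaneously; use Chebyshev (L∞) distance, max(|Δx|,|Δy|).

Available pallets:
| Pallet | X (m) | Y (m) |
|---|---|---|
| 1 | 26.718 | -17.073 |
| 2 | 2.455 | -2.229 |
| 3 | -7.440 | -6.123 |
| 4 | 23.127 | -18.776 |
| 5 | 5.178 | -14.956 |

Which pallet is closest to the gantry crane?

2

Distances from (-4.001, 9.459):
1: max(|30.719|, |-26.532|) = 30.719 m
2: max(|6.456|, |-11.688|) = 11.688 m
3: max(|-3.439|, |-15.582|) = 15.582 m
4: max(|27.128|, |-28.235|) = 28.235 m
5: max(|9.179|, |-24.415|) = 24.415 m
Minimum: 2 at 11.688 m.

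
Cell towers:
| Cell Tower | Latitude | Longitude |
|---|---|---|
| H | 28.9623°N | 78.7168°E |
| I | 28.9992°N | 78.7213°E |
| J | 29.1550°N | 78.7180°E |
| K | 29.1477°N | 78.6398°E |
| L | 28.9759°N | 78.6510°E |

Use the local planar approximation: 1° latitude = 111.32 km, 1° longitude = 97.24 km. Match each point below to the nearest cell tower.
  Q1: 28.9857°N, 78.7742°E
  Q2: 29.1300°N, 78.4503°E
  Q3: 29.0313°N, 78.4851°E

Q1 at 28.9857°N, 78.7742°E:
  H: √((-0.0234·111.32)² + (-0.0574·97.24)²) = √(6.785441 + 31.153991) = 6.1595 km
  I: √((0.0135·111.32)² + (-0.0529·97.24)²) = √(2.258468 + 26.460695) = 5.3590 km
  J: √((0.1693·111.32)² + (-0.0562·97.24)²) = √(355.189658 + 29.865001) = 19.6228 km
  K: √((0.1620·111.32)² + (-0.1344·97.24)²) = √(325.219385 + 170.800225) = 22.2715 km
  L: √((-0.0098·111.32)² + (-0.1232·97.24)²) = √(1.190141 + 143.519633) = 12.0295 km
  → nearest: I (5.3590 km)
Q2 at 29.1300°N, 78.4503°E:
  H: √((-0.1677·111.32)² + (0.2665·97.24)²) = √(348.507814 + 671.559237) = 31.9385 km
  I: √((-0.1308·111.32)² + (0.2710·97.24)²) = √(212.012703 + 694.430012) = 30.1072 km
  J: √((0.0250·111.32)² + (0.2677·97.24)²) = √(7.745089 + 677.620666) = 26.1795 km
  K: √((0.0177·111.32)² + (0.1895·97.24)²) = √(3.882334 + 339.553592) = 18.5320 km
  L: √((-0.1541·111.32)² + (0.2007·97.24)²) = √(294.273851 + 380.876910) = 25.9837 km
  → nearest: K (18.5320 km)
Q3 at 29.0313°N, 78.4851°E:
  H: √((-0.0690·111.32)² + (0.2317·97.24)²) = √(58.998990 + 507.623791) = 23.8038 km
  I: √((-0.0321·111.32)² + (0.2362·97.24)²) = √(12.768987 + 527.533066) = 23.2444 km
  J: √((0.1237·111.32)² + (0.2329·97.24)²) = √(189.620721 + 512.895487) = 26.5050 km
  K: √((0.1164·111.32)² + (0.1547·97.24)²) = √(167.900642 + 226.292691) = 19.8543 km
  L: √((-0.0554·111.32)² + (0.1659·97.24)²) = √(38.033468 + 260.245167) = 17.2707 km
  → nearest: L (17.2707 km)

Q1→I; Q2→K; Q3→L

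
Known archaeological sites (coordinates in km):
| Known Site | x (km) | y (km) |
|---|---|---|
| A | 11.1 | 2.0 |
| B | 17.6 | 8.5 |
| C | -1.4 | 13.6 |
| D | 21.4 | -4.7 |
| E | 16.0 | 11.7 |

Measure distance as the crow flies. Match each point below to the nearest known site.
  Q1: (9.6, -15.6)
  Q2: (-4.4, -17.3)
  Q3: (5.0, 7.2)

Q1→D; Q2→A; Q3→A

Q1 at (9.6, -15.6):
  A: √((1.5)² + (17.6)²) = √(2.250 + 309.760) = 17.7 km
  B: √((8.0)² + (24.1)²) = √(64.000 + 580.810) = 25.4 km
  C: √((-11.0)² + (29.2)²) = √(121.000 + 852.640) = 31.2 km
  D: √((11.8)² + (10.9)²) = √(139.240 + 118.810) = 16.1 km
  E: √((6.4)² + (27.3)²) = √(40.960 + 745.290) = 28.0 km
  → nearest: D (16.1 km)
Q2 at (-4.4, -17.3):
  A: √((15.5)² + (19.3)²) = √(240.250 + 372.490) = 24.8 km
  B: √((22.0)² + (25.8)²) = √(484.000 + 665.640) = 33.9 km
  C: √((3.0)² + (30.9)²) = √(9.000 + 954.810) = 31.0 km
  D: √((25.8)² + (12.6)²) = √(665.640 + 158.760) = 28.7 km
  E: √((20.4)² + (29.0)²) = √(416.160 + 841.000) = 35.5 km
  → nearest: A (24.8 km)
Q3 at (5.0, 7.2):
  A: √((6.1)² + (-5.2)²) = √(37.210 + 27.040) = 8.0 km
  B: √((12.6)² + (1.3)²) = √(158.760 + 1.690) = 12.7 km
  C: √((-6.4)² + (6.4)²) = √(40.960 + 40.960) = 9.1 km
  D: √((16.4)² + (-11.9)²) = √(268.960 + 141.610) = 20.3 km
  E: √((11.0)² + (4.5)²) = √(121.000 + 20.250) = 11.9 km
  → nearest: A (8.0 km)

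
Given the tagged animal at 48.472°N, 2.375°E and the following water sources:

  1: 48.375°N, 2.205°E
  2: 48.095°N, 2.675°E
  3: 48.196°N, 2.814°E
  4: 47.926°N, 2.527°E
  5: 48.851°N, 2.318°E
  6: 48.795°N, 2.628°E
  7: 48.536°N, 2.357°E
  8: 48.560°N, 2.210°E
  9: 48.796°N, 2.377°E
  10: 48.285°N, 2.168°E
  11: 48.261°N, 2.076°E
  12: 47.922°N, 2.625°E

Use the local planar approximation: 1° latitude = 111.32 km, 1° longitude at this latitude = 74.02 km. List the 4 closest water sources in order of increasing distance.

Distances from 48.472°N, 2.375°E:
1: 16.581 km
2: 47.480 km
3: 44.720 km
4: 61.813 km
5: 42.401 km
6: 40.541 km
7: 7.248 km
8: 15.657 km
9: 36.068 km
10: 25.848 km
11: 32.273 km
12: 63.961 km
Sorted: 7 (7.248 km) < 8 (15.657 km) < 1 (16.581 km) < 10 (25.848 km) < 11 (32.273 km) < 9 (36.068 km) < …

7, 8, 1, 10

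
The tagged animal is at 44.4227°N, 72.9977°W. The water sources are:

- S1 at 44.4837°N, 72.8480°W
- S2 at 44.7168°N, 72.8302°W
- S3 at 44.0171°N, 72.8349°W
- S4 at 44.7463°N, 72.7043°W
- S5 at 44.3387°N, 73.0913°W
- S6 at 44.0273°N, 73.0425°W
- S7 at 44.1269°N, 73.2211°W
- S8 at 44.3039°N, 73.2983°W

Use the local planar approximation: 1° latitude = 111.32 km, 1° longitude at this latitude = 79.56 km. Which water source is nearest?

Distances from 44.4227°N, 72.9977°W:
S1: √((0.0610·111.32)² + (0.1497·79.56)²) = √(46.111162 + 141.851244) = 13.7099 km
S2: √((0.2941·111.32)² + (0.1675·79.56)²) = √(1071.856002 + 177.590272) = 35.3475 km
S3: √((-0.4056·111.32)² + (0.1628·79.56)²) = √(2038.648200 + 167.763837) = 46.9725 km
S4: √((0.3236·111.32)² + (0.2934·79.56)²) = √(1297.667480 + 544.891167) = 42.9250 km
S5: √((-0.0840·111.32)² + (-0.0936·79.56)²) = √(87.438957 + 55.455069) = 11.9538 km
S6: √((-0.3954·111.32)² + (-0.0448·79.56)²) = √(1937.401918 + 12.704149) = 44.1600 km
S7: √((-0.2958·111.32)² + (-0.2234·79.56)²) = √(1084.283215 + 315.904554) = 37.4191 km
S8: √((-0.1188·111.32)² + (-0.3006·79.56)²) = √(174.895758 + 571.962428) = 27.3287 km
Minimum: S5 at 11.9538 km.

S5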